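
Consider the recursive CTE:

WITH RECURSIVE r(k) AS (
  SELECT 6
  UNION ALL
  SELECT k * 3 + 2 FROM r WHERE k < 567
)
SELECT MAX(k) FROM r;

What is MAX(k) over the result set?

1700

Base: k=6.
Iteration 1: 6 < 567 holds -> k = 6 * 3 + 2 = 20.
Iteration 2: 20 < 567 holds -> k = 20 * 3 + 2 = 62.
Iteration 3: 62 < 567 holds -> k = 62 * 3 + 2 = 188.
Iteration 4: 188 < 567 holds -> k = 188 * 3 + 2 = 566.
Iteration 5: 566 < 567 holds -> k = 566 * 3 + 2 = 1700.
Iteration 6: 1700 < 567 fails; recursion stops.
k values: 6, 20, 62, 188, 566, 1700; the maximum is 1700.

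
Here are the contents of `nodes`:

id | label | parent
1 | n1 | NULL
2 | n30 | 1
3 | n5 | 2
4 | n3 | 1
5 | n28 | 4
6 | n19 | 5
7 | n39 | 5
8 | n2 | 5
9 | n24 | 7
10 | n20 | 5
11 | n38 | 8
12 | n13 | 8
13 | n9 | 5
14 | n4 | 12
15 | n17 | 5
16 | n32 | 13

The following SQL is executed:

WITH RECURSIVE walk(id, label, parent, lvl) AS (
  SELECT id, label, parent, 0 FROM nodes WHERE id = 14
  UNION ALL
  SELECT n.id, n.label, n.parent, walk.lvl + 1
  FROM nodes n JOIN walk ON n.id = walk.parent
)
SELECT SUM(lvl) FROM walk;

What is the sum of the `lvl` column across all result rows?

15

Base: id=14 (n4), parent=12, lvl 0.
Iteration 1: join on id=12 -> n13 (id 12, parent=8, lvl 1).
Iteration 2: join on id=8 -> n2 (id 8, parent=5, lvl 2).
Iteration 3: join on id=5 -> n28 (id 5, parent=4, lvl 3).
Iteration 4: join on id=4 -> n3 (id 4, parent=1, lvl 4).
Iteration 5: join on id=1 -> n1 (id 1, parent=NULL, lvl 5).
Iteration 6: parent is NULL; no match; recursion stops.
SUM(lvl) = 0 + 1 + 2 + 3 + 4 + 5 = 15.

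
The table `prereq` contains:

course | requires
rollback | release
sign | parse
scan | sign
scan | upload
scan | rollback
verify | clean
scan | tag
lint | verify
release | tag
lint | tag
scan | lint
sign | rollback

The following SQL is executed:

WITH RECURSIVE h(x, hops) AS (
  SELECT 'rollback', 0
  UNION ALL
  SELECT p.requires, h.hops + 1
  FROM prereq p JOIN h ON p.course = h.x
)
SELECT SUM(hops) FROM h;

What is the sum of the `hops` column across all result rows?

Base: (rollback, hops=0).
Iteration 1: edges from {rollback} -> (release, hops=1).
Iteration 2: edges from {release} -> (tag, hops=2).
Iteration 3: no outgoing edges from {tag}; recursion stops.
SUM(hops) = 0 + 1 + 2 = 3.

3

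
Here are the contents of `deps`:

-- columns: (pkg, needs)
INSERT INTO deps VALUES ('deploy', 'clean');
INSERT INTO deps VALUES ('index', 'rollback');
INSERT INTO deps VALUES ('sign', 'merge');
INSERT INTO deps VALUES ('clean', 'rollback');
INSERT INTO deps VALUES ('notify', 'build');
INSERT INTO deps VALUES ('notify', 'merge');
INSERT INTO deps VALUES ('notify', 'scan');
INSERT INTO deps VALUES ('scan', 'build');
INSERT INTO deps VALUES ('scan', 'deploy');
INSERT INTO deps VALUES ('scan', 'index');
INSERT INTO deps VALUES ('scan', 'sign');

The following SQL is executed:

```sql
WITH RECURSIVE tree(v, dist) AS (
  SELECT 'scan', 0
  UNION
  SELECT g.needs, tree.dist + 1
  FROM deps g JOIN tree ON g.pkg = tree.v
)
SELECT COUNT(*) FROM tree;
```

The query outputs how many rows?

Base: (scan, dist=0).
Iteration 1: edges from {scan} -> (build, dist=1), (deploy, dist=1), (index, dist=1), (sign, dist=1).
Iteration 2: edges from {build,deploy,index,sign} -> (clean, dist=2), (merge, dist=2), (rollback, dist=2).
Iteration 3: edges from {clean,merge,rollback} -> (rollback, dist=3).
Iteration 4: no outgoing edges from {rollback}; recursion stops.
Total rows emitted: 9.

9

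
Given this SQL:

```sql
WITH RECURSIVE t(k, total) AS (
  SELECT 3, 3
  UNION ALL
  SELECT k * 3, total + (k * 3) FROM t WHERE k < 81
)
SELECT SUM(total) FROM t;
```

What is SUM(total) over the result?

174

Base: k=3, total=3.
Iteration 1: 3 < 81 holds -> k = 3 * 3 = 9, total = 3 + 9 = 12.
Iteration 2: 9 < 81 holds -> k = 9 * 3 = 27, total = 12 + 27 = 39.
Iteration 3: 27 < 81 holds -> k = 27 * 3 = 81, total = 39 + 81 = 120.
Iteration 4: 81 < 81 fails; recursion stops.
SUM(total) = 3 + 12 + 39 + 120 = 174.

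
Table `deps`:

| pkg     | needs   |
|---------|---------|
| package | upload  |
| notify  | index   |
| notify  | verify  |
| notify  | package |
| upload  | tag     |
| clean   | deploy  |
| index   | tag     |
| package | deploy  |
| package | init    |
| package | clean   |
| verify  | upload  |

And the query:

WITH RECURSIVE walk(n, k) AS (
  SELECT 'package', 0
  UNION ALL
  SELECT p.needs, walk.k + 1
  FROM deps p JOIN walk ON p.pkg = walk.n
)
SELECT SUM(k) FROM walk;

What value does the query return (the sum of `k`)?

Base: (package, k=0).
Iteration 1: edges from {package} -> (clean, k=1), (deploy, k=1), (init, k=1), (upload, k=1).
Iteration 2: edges from {clean,deploy,init,upload} -> (deploy, k=2), (tag, k=2).
Iteration 3: no outgoing edges from {deploy,tag}; recursion stops.
SUM(k) = 0 + 1 + 1 + 1 + 1 + 2 + 2 = 8.

8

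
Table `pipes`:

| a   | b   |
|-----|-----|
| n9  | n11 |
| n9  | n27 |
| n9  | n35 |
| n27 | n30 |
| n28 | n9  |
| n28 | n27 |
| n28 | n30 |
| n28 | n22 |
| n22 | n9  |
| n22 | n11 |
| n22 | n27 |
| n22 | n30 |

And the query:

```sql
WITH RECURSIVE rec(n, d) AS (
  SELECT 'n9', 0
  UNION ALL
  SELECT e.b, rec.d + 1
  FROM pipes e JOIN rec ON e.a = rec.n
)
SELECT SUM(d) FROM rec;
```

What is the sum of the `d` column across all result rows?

Base: (n9, d=0).
Iteration 1: edges from {n9} -> (n11, d=1), (n27, d=1), (n35, d=1).
Iteration 2: edges from {n11,n27,n35} -> (n30, d=2).
Iteration 3: no outgoing edges from {n30}; recursion stops.
SUM(d) = 0 + 1 + 1 + 1 + 2 = 5.

5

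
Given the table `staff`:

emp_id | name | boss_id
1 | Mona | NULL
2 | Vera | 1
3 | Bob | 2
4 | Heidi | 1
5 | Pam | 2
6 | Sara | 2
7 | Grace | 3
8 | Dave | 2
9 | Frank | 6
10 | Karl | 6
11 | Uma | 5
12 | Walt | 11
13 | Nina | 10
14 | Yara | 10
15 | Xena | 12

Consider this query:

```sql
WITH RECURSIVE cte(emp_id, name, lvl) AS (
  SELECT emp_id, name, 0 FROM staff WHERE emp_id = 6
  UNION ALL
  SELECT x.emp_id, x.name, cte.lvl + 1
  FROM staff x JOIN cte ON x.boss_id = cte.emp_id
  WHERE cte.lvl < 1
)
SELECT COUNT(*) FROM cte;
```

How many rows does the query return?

3

Base: emp_id=6 (Sara) at lvl 0.
Iteration 1: rows with boss_id in {6} -> Frank (id 9, lvl 1), Karl (id 10, lvl 1).
Iteration 2: lvl < 1 fails for all current rows; recursion stops.
Total rows emitted: 3.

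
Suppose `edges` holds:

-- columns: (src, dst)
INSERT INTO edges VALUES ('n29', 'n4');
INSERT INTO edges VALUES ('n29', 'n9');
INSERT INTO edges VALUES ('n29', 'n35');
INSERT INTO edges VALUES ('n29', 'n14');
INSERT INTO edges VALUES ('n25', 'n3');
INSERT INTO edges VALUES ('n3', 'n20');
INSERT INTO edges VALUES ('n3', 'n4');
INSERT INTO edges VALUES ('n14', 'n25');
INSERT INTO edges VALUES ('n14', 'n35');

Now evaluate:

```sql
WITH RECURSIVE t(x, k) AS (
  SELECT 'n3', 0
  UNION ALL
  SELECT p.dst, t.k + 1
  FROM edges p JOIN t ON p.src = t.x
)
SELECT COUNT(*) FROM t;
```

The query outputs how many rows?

3

Base: (n3, k=0).
Iteration 1: edges from {n3} -> (n20, k=1), (n4, k=1).
Iteration 2: no outgoing edges from {n20,n4}; recursion stops.
Total rows emitted: 3.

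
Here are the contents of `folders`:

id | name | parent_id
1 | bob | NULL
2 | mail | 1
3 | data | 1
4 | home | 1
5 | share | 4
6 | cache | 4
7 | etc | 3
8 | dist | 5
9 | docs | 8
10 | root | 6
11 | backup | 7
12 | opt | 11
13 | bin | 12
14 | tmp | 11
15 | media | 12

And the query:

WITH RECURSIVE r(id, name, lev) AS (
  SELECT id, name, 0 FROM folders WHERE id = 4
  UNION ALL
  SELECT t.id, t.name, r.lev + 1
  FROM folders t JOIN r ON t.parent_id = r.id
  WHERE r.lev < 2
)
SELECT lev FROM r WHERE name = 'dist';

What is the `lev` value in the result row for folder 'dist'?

Base: id=4 (home) at lev 0.
Iteration 1: rows with parent_id in {4} -> share (id 5, lev 1), cache (id 6, lev 1).
Iteration 2: rows with parent_id in {5,6} -> dist (id 8, lev 2), root (id 10, lev 2).
Iteration 3: lev < 2 fails for all current rows; recursion stops.

2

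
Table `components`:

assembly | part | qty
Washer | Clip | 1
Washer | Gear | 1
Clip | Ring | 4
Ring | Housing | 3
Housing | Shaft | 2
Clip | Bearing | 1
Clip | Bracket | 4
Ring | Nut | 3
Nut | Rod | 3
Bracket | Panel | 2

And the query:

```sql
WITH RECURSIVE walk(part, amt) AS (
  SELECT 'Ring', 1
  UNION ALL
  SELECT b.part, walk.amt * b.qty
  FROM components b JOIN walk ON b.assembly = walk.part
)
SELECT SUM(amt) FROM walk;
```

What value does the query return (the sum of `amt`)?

Base: (Ring, amt=1).
Iteration 1: components of {Ring} -> Housing = 1*3 = 3, Nut = 1*3 = 3.
Iteration 2: components of {Housing,Nut} -> Rod = 3*3 = 9, Shaft = 3*2 = 6.
Iteration 3: no further components; recursion stops.
SUM(amt) = 1 + 3 + 3 + 6 + 9 = 22.

22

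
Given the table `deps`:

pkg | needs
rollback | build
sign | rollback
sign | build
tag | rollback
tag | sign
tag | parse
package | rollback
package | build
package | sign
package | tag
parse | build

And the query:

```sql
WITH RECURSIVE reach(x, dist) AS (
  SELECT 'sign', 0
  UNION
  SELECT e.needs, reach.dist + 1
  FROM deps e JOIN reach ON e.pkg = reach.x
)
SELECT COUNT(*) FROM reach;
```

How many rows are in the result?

Base: (sign, dist=0).
Iteration 1: edges from {sign} -> (build, dist=1), (rollback, dist=1).
Iteration 2: edges from {build,rollback} -> (build, dist=2).
Iteration 3: no outgoing edges from {build}; recursion stops.
Total rows emitted: 4.

4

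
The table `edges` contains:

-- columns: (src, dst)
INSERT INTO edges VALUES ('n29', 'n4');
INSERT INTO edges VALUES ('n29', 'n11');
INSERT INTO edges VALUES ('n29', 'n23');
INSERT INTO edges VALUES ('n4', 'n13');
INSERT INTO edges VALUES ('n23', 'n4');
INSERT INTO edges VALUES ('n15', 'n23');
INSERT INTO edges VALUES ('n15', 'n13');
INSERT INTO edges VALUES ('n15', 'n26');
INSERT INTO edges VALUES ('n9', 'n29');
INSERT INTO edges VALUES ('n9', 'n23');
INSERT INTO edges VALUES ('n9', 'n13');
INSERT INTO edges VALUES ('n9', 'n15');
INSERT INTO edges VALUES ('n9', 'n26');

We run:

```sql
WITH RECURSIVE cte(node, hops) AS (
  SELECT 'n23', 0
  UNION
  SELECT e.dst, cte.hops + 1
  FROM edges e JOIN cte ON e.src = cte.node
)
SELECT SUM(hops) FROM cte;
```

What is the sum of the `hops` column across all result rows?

3

Base: (n23, hops=0).
Iteration 1: edges from {n23} -> (n4, hops=1).
Iteration 2: edges from {n4} -> (n13, hops=2).
Iteration 3: no outgoing edges from {n13}; recursion stops.
SUM(hops) = 0 + 1 + 2 = 3.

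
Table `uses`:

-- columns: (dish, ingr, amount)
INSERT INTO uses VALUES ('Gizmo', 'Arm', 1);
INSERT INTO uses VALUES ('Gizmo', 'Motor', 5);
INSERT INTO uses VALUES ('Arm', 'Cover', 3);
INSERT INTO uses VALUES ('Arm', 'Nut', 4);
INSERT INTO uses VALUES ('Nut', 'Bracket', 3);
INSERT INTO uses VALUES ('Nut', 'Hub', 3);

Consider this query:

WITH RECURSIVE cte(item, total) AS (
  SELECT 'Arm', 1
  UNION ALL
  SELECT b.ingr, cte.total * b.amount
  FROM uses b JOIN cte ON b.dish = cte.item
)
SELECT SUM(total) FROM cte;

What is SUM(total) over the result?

Base: (Arm, total=1).
Iteration 1: components of {Arm} -> Cover = 1*3 = 3, Nut = 1*4 = 4.
Iteration 2: components of {Cover,Nut} -> Bracket = 4*3 = 12, Hub = 4*3 = 12.
Iteration 3: no further components; recursion stops.
SUM(total) = 1 + 3 + 4 + 12 + 12 = 32.

32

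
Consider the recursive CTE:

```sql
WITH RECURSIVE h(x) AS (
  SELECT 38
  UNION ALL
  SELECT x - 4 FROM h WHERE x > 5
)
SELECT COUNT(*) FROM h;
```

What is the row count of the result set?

10

Base: x=38.
Iteration 1: 38 > 5 holds -> x = 38 - 4 = 34.
Iteration 2: 34 > 5 holds -> x = 34 - 4 = 30.
Iteration 3: 30 > 5 holds -> x = 30 - 4 = 26.
Iteration 4: 26 > 5 holds -> x = 26 - 4 = 22.
Iteration 5: 22 > 5 holds -> x = 22 - 4 = 18.
Iteration 6: 18 > 5 holds -> x = 18 - 4 = 14.
Iteration 7: 14 > 5 holds -> x = 14 - 4 = 10.
Iteration 8: 10 > 5 holds -> x = 10 - 4 = 6.
Iteration 9: 6 > 5 holds -> x = 6 - 4 = 2.
Iteration 10: 2 > 5 fails; recursion stops.
Total rows emitted: 10.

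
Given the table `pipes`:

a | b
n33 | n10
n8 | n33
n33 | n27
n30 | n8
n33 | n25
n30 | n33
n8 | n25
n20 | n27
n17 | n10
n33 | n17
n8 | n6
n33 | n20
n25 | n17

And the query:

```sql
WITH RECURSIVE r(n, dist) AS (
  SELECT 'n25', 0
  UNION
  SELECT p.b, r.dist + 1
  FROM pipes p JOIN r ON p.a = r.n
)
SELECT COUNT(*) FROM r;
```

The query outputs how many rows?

3

Base: (n25, dist=0).
Iteration 1: edges from {n25} -> (n17, dist=1).
Iteration 2: edges from {n17} -> (n10, dist=2).
Iteration 3: no outgoing edges from {n10}; recursion stops.
Total rows emitted: 3.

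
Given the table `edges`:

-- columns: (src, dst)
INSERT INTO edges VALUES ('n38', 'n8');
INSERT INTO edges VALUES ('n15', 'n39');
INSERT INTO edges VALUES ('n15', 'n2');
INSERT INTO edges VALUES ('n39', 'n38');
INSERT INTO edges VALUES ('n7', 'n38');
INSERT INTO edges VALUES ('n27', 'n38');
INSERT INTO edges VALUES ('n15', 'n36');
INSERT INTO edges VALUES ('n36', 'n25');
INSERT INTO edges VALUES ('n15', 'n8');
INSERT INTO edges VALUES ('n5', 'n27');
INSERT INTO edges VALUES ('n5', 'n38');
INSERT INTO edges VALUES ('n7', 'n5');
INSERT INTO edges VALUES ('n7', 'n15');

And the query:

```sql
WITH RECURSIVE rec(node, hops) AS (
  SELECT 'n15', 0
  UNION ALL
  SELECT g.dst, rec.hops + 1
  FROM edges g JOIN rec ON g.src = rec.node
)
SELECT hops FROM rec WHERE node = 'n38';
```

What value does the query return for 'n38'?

2

Base: (n15, hops=0).
Iteration 1: edges from {n15} -> (n2, hops=1), (n36, hops=1), (n39, hops=1), (n8, hops=1).
Iteration 2: edges from {n2,n36,n39,n8} -> (n25, hops=2), (n38, hops=2).
Iteration 3: edges from {n25,n38} -> (n8, hops=3).
Iteration 4: no outgoing edges from {n8}; recursion stops.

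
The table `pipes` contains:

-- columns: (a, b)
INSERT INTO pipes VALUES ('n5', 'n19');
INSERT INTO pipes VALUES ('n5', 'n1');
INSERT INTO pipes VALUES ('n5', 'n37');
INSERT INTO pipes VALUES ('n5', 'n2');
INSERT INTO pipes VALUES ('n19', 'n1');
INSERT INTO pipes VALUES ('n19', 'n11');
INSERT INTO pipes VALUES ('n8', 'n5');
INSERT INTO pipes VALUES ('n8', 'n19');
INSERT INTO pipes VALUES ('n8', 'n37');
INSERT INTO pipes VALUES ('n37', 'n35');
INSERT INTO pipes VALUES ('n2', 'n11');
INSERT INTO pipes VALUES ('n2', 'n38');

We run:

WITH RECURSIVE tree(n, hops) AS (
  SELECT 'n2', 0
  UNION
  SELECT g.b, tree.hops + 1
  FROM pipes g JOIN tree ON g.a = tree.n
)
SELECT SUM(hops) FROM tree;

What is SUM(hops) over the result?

2

Base: (n2, hops=0).
Iteration 1: edges from {n2} -> (n11, hops=1), (n38, hops=1).
Iteration 2: no outgoing edges from {n11,n38}; recursion stops.
SUM(hops) = 0 + 1 + 1 = 2.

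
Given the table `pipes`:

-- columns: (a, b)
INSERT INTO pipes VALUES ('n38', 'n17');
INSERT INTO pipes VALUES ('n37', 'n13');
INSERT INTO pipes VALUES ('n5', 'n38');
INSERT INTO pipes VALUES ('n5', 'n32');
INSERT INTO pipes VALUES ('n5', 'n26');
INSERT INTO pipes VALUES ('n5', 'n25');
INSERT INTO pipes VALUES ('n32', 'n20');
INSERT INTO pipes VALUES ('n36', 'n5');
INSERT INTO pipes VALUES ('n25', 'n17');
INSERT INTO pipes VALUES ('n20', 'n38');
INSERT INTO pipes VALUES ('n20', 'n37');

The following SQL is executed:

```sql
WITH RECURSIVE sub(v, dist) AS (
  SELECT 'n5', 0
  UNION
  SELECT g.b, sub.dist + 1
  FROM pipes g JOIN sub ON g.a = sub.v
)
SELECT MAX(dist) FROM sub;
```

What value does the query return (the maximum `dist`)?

Base: (n5, dist=0).
Iteration 1: edges from {n5} -> (n25, dist=1), (n26, dist=1), (n32, dist=1), (n38, dist=1).
Iteration 2: edges from {n25,n26,n32,n38} -> (n17, dist=2), (n20, dist=2). [UNION drops 1 duplicate row(s)]
Iteration 3: edges from {n17,n20} -> (n37, dist=3), (n38, dist=3).
Iteration 4: edges from {n37,n38} -> (n13, dist=4), (n17, dist=4).
Iteration 5: no outgoing edges from {n13,n17}; recursion stops.
dist values: 0, 1, 1, 1, 1, 2, 2, 3, 3, 4, 4; the maximum is 4.

4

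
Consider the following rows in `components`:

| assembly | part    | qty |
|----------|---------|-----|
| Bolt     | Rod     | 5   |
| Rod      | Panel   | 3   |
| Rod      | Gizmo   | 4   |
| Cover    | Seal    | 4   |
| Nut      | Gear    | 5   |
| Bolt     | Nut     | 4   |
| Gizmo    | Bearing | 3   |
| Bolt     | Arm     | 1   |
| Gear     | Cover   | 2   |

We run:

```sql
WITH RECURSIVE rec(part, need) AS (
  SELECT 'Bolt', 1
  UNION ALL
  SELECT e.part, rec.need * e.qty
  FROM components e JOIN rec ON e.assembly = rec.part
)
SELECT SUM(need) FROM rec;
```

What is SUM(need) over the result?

Base: (Bolt, need=1).
Iteration 1: components of {Bolt} -> Arm = 1*1 = 1, Nut = 1*4 = 4, Rod = 1*5 = 5.
Iteration 2: components of {Arm,Nut,Rod} -> Gear = 4*5 = 20, Gizmo = 5*4 = 20, Panel = 5*3 = 15.
Iteration 3: components of {Gear,Gizmo,Panel} -> Bearing = 20*3 = 60, Cover = 20*2 = 40.
Iteration 4: components of {Bearing,Cover} -> Seal = 40*4 = 160.
Iteration 5: no further components; recursion stops.
SUM(need) = 1 + 4 + 1 + 5 + 20 + 15 + 20 + 40 + 60 + 160 = 326.

326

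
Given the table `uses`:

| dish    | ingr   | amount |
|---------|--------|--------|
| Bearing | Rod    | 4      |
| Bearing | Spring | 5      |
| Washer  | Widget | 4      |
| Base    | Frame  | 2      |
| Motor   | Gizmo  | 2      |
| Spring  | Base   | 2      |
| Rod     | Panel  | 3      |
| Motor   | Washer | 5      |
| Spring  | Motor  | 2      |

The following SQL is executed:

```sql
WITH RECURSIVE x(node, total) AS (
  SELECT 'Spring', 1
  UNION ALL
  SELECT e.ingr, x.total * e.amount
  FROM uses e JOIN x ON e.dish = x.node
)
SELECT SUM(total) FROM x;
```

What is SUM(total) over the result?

Base: (Spring, total=1).
Iteration 1: components of {Spring} -> Base = 1*2 = 2, Motor = 1*2 = 2.
Iteration 2: components of {Base,Motor} -> Frame = 2*2 = 4, Gizmo = 2*2 = 4, Washer = 2*5 = 10.
Iteration 3: components of {Frame,Gizmo,Washer} -> Widget = 10*4 = 40.
Iteration 4: no further components; recursion stops.
SUM(total) = 1 + 2 + 2 + 10 + 4 + 4 + 40 = 63.

63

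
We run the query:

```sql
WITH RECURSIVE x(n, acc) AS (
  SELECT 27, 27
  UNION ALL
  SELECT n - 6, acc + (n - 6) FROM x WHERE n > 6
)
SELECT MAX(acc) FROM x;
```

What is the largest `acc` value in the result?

75

Base: n=27, acc=27.
Iteration 1: 27 > 6 holds -> n = 27 - 6 = 21, acc = 27 + 21 = 48.
Iteration 2: 21 > 6 holds -> n = 21 - 6 = 15, acc = 48 + 15 = 63.
Iteration 3: 15 > 6 holds -> n = 15 - 6 = 9, acc = 63 + 9 = 72.
Iteration 4: 9 > 6 holds -> n = 9 - 6 = 3, acc = 72 + 3 = 75.
Iteration 5: 3 > 6 fails; recursion stops.
acc values: 27, 48, 63, 72, 75; the maximum is 75.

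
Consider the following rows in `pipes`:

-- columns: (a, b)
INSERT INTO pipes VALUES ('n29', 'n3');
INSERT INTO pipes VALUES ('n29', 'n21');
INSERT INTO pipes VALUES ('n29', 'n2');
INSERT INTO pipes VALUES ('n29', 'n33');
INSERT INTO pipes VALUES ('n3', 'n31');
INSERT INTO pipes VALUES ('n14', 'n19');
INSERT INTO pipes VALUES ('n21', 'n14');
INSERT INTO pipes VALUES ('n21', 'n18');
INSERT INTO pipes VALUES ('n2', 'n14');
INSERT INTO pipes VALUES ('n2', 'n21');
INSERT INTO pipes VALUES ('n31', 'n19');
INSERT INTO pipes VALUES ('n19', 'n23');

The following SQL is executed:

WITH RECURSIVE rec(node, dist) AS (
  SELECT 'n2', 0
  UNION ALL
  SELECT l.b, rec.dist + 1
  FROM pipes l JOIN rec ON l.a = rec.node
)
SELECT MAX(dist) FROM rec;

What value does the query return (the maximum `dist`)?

4

Base: (n2, dist=0).
Iteration 1: edges from {n2} -> (n14, dist=1), (n21, dist=1).
Iteration 2: edges from {n14,n21} -> (n14, dist=2), (n18, dist=2), (n19, dist=2).
Iteration 3: edges from {n14,n18,n19} -> (n19, dist=3), (n23, dist=3).
Iteration 4: edges from {n19,n23} -> (n23, dist=4).
Iteration 5: no outgoing edges from {n23}; recursion stops.
dist values: 0, 1, 1, 2, 2, 2, 3, 3, 4; the maximum is 4.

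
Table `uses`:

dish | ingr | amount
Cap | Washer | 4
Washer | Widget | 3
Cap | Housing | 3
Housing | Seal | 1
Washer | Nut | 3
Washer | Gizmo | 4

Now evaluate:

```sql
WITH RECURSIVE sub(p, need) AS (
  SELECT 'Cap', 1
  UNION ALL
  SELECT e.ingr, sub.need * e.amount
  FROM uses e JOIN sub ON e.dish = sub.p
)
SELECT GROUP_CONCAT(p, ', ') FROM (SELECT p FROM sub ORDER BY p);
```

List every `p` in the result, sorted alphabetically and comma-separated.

Base: (Cap, need=1).
Iteration 1: components of {Cap} -> Housing = 1*3 = 3, Washer = 1*4 = 4.
Iteration 2: components of {Housing,Washer} -> Gizmo = 4*4 = 16, Nut = 4*3 = 12, Seal = 3*1 = 3, Widget = 4*3 = 12.
Iteration 3: no further components; recursion stops.

Cap, Gizmo, Housing, Nut, Seal, Washer, Widget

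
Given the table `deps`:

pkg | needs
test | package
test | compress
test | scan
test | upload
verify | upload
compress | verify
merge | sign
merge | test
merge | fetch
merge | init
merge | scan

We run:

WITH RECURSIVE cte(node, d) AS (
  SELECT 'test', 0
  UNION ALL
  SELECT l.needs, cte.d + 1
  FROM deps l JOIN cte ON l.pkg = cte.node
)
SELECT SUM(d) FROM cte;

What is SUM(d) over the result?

Base: (test, d=0).
Iteration 1: edges from {test} -> (compress, d=1), (package, d=1), (scan, d=1), (upload, d=1).
Iteration 2: edges from {compress,package,scan,upload} -> (verify, d=2).
Iteration 3: edges from {verify} -> (upload, d=3).
Iteration 4: no outgoing edges from {upload}; recursion stops.
SUM(d) = 0 + 1 + 1 + 1 + 1 + 2 + 3 = 9.

9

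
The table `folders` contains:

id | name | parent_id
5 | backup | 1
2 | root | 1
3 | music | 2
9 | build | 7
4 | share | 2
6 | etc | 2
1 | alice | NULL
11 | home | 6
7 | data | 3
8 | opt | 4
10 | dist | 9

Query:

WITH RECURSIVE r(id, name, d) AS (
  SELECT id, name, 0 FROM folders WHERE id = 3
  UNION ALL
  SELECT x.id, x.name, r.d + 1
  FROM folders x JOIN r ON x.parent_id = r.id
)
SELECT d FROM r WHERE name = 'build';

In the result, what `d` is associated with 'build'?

2

Base: id=3 (music) at d 0.
Iteration 1: rows with parent_id in {3} -> data (id 7, d 1).
Iteration 2: rows with parent_id in {7} -> build (id 9, d 2).
Iteration 3: rows with parent_id in {9} -> dist (id 10, d 3).
Iteration 4: no rows with parent_id in {10}; recursion stops.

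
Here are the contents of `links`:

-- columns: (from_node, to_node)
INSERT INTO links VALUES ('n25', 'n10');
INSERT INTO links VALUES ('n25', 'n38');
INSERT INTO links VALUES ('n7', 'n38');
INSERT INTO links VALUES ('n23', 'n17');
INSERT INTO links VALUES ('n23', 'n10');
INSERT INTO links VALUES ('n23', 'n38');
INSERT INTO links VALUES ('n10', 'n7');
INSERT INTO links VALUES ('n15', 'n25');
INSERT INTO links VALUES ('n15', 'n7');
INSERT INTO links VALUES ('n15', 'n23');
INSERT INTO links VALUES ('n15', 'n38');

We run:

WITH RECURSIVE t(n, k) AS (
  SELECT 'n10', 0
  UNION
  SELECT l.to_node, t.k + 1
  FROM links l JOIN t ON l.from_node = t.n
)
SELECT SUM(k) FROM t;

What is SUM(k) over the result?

Base: (n10, k=0).
Iteration 1: edges from {n10} -> (n7, k=1).
Iteration 2: edges from {n7} -> (n38, k=2).
Iteration 3: no outgoing edges from {n38}; recursion stops.
SUM(k) = 0 + 1 + 2 = 3.

3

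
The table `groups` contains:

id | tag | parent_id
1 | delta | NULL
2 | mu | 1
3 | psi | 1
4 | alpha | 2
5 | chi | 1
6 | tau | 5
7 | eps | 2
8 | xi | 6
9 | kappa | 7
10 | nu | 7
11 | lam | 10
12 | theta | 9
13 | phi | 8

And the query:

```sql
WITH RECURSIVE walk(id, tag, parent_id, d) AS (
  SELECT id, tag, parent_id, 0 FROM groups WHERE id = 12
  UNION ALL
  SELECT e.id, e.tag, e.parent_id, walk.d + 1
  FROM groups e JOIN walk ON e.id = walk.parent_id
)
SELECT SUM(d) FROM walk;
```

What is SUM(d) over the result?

10

Base: id=12 (theta), parent_id=9, d 0.
Iteration 1: join on id=9 -> kappa (id 9, parent_id=7, d 1).
Iteration 2: join on id=7 -> eps (id 7, parent_id=2, d 2).
Iteration 3: join on id=2 -> mu (id 2, parent_id=1, d 3).
Iteration 4: join on id=1 -> delta (id 1, parent_id=NULL, d 4).
Iteration 5: parent_id is NULL; no match; recursion stops.
SUM(d) = 0 + 1 + 2 + 3 + 4 = 10.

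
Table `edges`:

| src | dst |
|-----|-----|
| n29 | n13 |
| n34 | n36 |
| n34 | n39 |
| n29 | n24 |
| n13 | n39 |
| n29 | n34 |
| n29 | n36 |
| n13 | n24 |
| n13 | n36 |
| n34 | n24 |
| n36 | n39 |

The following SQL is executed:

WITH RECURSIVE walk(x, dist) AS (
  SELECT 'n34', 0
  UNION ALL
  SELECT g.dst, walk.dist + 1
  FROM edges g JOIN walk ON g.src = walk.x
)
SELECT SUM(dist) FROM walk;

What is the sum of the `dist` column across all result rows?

Base: (n34, dist=0).
Iteration 1: edges from {n34} -> (n24, dist=1), (n36, dist=1), (n39, dist=1).
Iteration 2: edges from {n24,n36,n39} -> (n39, dist=2).
Iteration 3: no outgoing edges from {n39}; recursion stops.
SUM(dist) = 0 + 1 + 1 + 1 + 2 = 5.

5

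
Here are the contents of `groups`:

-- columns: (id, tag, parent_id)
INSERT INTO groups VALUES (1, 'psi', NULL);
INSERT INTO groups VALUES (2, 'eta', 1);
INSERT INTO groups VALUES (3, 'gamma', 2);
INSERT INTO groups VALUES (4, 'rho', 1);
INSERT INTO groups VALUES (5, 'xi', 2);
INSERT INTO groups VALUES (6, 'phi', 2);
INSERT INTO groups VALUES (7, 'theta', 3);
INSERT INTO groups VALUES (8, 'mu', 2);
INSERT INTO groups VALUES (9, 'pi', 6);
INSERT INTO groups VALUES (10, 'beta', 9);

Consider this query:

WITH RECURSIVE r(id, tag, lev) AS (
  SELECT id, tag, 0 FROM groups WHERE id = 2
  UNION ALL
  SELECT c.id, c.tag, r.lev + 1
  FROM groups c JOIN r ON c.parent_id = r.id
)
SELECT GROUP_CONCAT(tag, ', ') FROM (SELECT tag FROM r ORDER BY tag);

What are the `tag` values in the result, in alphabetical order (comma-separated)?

Base: id=2 (eta) at lev 0.
Iteration 1: rows with parent_id in {2} -> gamma (id 3, lev 1), xi (id 5, lev 1), phi (id 6, lev 1), mu (id 8, lev 1).
Iteration 2: rows with parent_id in {3,5,6,8} -> theta (id 7, lev 2), pi (id 9, lev 2).
Iteration 3: rows with parent_id in {7,9} -> beta (id 10, lev 3).
Iteration 4: no rows with parent_id in {10}; recursion stops.

beta, eta, gamma, mu, phi, pi, theta, xi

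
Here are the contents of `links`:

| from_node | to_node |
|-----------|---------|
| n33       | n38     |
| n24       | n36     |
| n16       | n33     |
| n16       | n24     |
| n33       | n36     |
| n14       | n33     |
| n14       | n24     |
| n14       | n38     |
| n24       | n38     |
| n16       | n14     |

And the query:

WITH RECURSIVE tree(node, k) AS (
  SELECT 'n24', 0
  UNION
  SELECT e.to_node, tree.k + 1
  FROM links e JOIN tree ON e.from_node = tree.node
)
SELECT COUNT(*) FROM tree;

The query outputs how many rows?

3

Base: (n24, k=0).
Iteration 1: edges from {n24} -> (n36, k=1), (n38, k=1).
Iteration 2: no outgoing edges from {n36,n38}; recursion stops.
Total rows emitted: 3.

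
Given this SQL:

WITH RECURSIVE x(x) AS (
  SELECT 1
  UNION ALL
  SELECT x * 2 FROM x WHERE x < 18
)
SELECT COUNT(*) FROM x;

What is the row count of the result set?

6

Base: x=1.
Iteration 1: 1 < 18 holds -> x = 1 * 2 = 2.
Iteration 2: 2 < 18 holds -> x = 2 * 2 = 4.
Iteration 3: 4 < 18 holds -> x = 4 * 2 = 8.
Iteration 4: 8 < 18 holds -> x = 8 * 2 = 16.
Iteration 5: 16 < 18 holds -> x = 16 * 2 = 32.
Iteration 6: 32 < 18 fails; recursion stops.
Total rows emitted: 6.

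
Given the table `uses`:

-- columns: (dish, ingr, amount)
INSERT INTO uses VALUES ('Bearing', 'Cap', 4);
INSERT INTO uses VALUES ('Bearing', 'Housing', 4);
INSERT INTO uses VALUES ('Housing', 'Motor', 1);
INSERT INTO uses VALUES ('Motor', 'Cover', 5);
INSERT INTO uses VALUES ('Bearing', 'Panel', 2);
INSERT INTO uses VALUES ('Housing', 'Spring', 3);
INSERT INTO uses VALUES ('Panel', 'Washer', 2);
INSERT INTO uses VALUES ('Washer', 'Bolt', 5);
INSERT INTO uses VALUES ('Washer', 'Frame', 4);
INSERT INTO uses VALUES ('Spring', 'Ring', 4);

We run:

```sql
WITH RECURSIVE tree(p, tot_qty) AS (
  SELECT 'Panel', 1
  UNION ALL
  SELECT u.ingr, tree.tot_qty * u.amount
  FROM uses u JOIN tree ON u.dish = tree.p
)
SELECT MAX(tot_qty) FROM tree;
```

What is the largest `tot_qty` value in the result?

Base: (Panel, tot_qty=1).
Iteration 1: components of {Panel} -> Washer = 1*2 = 2.
Iteration 2: components of {Washer} -> Bolt = 2*5 = 10, Frame = 2*4 = 8.
Iteration 3: no further components; recursion stops.
tot_qty values: 1, 2, 10, 8; the maximum is 10.

10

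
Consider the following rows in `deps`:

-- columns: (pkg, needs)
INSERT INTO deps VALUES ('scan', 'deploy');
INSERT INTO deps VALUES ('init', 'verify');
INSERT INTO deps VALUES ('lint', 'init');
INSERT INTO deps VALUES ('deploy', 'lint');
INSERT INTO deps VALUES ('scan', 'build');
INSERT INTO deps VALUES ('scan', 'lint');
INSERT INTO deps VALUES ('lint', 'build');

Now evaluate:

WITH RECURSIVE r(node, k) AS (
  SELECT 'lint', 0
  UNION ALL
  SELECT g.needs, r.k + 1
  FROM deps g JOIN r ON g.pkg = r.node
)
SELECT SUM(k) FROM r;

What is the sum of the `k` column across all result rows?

Base: (lint, k=0).
Iteration 1: edges from {lint} -> (build, k=1), (init, k=1).
Iteration 2: edges from {build,init} -> (verify, k=2).
Iteration 3: no outgoing edges from {verify}; recursion stops.
SUM(k) = 0 + 1 + 1 + 2 = 4.

4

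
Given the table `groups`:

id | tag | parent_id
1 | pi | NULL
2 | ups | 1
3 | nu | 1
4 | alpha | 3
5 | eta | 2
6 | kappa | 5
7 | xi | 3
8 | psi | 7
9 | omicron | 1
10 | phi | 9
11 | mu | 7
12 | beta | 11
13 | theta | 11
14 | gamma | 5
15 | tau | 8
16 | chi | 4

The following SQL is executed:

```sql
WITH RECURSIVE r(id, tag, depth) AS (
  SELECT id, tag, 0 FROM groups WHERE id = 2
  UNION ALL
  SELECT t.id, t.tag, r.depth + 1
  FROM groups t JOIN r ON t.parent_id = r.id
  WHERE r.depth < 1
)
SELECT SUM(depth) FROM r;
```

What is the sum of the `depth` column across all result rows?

1

Base: id=2 (ups) at depth 0.
Iteration 1: rows with parent_id in {2} -> eta (id 5, depth 1).
Iteration 2: depth < 1 fails for all current rows; recursion stops.
SUM(depth) = 0 + 1 = 1.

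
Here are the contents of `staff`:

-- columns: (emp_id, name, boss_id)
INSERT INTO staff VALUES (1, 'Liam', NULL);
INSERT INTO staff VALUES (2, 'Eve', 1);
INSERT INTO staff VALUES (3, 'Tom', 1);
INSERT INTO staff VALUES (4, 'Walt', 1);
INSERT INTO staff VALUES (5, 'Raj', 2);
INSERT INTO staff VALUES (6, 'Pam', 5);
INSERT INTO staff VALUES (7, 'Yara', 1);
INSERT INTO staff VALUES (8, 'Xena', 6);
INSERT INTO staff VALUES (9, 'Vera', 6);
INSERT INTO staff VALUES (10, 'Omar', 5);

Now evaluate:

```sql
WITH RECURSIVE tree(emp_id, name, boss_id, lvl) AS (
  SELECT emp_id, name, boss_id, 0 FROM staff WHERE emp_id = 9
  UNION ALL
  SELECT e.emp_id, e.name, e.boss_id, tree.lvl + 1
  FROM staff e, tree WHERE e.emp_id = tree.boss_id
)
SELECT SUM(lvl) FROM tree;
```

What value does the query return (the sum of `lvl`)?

Base: emp_id=9 (Vera), boss_id=6, lvl 0.
Iteration 1: join on emp_id=6 -> Pam (id 6, boss_id=5, lvl 1).
Iteration 2: join on emp_id=5 -> Raj (id 5, boss_id=2, lvl 2).
Iteration 3: join on emp_id=2 -> Eve (id 2, boss_id=1, lvl 3).
Iteration 4: join on emp_id=1 -> Liam (id 1, boss_id=NULL, lvl 4).
Iteration 5: boss_id is NULL; no match; recursion stops.
SUM(lvl) = 0 + 1 + 2 + 3 + 4 = 10.

10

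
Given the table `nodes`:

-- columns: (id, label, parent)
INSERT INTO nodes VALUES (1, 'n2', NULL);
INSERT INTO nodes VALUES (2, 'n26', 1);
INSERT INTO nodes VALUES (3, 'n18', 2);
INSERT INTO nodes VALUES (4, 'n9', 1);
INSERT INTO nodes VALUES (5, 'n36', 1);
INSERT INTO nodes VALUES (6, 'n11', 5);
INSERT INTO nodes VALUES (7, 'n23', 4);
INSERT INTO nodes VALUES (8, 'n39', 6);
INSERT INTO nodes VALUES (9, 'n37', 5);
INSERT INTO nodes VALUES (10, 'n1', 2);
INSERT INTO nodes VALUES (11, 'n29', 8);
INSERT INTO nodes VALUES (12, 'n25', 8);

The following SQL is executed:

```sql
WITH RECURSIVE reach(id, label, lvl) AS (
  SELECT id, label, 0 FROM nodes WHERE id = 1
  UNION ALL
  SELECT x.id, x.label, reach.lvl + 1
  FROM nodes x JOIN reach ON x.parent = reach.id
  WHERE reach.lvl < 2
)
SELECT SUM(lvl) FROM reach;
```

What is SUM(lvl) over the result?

13

Base: id=1 (n2) at lvl 0.
Iteration 1: rows with parent in {1} -> n26 (id 2, lvl 1), n9 (id 4, lvl 1), n36 (id 5, lvl 1).
Iteration 2: rows with parent in {2,4,5} -> n18 (id 3, lvl 2), n11 (id 6, lvl 2), n23 (id 7, lvl 2), n37 (id 9, lvl 2), n1 (id 10, lvl 2).
Iteration 3: lvl < 2 fails for all current rows; recursion stops.
SUM(lvl) = 0 + 1 + 1 + 1 + 2 + 2 + 2 + 2 + 2 = 13.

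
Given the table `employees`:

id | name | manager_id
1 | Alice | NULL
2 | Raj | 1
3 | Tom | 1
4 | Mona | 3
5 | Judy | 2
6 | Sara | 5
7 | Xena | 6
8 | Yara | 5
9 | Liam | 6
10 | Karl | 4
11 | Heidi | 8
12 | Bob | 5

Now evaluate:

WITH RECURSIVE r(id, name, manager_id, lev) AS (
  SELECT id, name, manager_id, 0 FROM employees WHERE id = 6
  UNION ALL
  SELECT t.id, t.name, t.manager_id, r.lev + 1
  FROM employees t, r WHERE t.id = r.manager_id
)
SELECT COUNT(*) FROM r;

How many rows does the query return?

4

Base: id=6 (Sara), manager_id=5, lev 0.
Iteration 1: join on id=5 -> Judy (id 5, manager_id=2, lev 1).
Iteration 2: join on id=2 -> Raj (id 2, manager_id=1, lev 2).
Iteration 3: join on id=1 -> Alice (id 1, manager_id=NULL, lev 3).
Iteration 4: manager_id is NULL; no match; recursion stops.
Total rows emitted: 4.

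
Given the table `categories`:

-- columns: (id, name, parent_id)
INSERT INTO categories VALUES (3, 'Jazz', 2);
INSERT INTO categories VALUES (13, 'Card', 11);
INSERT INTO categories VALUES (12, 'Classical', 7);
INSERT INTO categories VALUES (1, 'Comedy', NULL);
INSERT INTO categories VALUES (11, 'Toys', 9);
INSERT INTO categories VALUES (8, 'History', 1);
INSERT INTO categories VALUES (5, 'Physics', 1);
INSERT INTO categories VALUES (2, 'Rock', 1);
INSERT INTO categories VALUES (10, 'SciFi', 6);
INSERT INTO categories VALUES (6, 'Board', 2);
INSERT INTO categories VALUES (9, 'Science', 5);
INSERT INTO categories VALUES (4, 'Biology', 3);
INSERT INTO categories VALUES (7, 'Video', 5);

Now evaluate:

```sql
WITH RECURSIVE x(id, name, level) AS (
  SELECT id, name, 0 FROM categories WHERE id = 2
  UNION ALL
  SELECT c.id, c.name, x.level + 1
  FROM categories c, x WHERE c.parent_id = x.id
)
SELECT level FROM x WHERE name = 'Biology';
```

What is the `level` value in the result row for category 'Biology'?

Base: id=2 (Rock) at level 0.
Iteration 1: rows with parent_id in {2} -> Jazz (id 3, level 1), Board (id 6, level 1).
Iteration 2: rows with parent_id in {3,6} -> Biology (id 4, level 2), SciFi (id 10, level 2).
Iteration 3: no rows with parent_id in {4,10}; recursion stops.

2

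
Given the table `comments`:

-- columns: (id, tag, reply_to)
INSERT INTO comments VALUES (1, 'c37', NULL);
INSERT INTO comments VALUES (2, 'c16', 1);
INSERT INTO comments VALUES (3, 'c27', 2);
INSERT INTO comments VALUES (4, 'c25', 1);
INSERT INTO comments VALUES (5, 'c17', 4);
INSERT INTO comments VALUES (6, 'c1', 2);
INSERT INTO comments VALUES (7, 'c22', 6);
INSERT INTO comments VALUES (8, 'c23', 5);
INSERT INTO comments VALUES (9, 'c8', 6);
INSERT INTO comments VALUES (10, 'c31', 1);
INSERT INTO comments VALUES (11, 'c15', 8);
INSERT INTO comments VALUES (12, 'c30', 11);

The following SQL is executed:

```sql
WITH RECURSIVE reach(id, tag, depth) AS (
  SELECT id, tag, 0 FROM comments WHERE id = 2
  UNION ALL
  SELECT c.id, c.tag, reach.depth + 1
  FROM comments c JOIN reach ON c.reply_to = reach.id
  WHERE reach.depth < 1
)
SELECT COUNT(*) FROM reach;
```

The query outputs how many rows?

Base: id=2 (c16) at depth 0.
Iteration 1: rows with reply_to in {2} -> c27 (id 3, depth 1), c1 (id 6, depth 1).
Iteration 2: depth < 1 fails for all current rows; recursion stops.
Total rows emitted: 3.

3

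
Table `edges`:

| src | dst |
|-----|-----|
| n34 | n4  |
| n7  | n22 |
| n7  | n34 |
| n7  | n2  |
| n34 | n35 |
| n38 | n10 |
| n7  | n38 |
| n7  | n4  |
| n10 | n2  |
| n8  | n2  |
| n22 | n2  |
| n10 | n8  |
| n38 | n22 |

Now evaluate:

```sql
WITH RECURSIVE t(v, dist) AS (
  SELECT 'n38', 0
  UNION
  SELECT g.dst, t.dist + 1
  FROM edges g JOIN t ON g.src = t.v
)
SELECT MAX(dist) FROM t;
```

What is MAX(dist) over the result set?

Base: (n38, dist=0).
Iteration 1: edges from {n38} -> (n10, dist=1), (n22, dist=1).
Iteration 2: edges from {n10,n22} -> (n2, dist=2), (n8, dist=2). [UNION drops 1 duplicate row(s)]
Iteration 3: edges from {n2,n8} -> (n2, dist=3).
Iteration 4: no outgoing edges from {n2}; recursion stops.
dist values: 0, 1, 1, 2, 2, 3; the maximum is 3.

3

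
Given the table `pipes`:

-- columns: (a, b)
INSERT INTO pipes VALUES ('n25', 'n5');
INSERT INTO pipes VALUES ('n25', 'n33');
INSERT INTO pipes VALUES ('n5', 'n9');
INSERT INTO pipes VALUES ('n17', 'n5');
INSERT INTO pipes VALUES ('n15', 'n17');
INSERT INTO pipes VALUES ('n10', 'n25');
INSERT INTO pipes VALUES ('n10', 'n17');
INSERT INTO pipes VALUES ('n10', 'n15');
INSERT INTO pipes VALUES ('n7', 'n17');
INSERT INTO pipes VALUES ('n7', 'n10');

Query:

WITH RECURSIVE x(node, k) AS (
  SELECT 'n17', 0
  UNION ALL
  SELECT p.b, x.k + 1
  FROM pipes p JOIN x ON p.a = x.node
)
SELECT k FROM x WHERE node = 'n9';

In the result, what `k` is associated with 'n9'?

Base: (n17, k=0).
Iteration 1: edges from {n17} -> (n5, k=1).
Iteration 2: edges from {n5} -> (n9, k=2).
Iteration 3: no outgoing edges from {n9}; recursion stops.

2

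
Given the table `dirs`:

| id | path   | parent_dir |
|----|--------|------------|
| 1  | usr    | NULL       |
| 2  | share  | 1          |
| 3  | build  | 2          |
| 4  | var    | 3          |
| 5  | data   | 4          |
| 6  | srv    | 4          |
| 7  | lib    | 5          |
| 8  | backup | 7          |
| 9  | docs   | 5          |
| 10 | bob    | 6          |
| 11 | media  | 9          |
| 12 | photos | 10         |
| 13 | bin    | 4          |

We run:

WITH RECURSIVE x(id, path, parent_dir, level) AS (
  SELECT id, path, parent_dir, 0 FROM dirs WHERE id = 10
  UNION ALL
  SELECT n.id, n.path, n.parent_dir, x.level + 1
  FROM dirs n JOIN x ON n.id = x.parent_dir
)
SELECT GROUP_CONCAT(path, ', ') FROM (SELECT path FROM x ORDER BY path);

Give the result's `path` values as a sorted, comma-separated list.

Base: id=10 (bob), parent_dir=6, level 0.
Iteration 1: join on id=6 -> srv (id 6, parent_dir=4, level 1).
Iteration 2: join on id=4 -> var (id 4, parent_dir=3, level 2).
Iteration 3: join on id=3 -> build (id 3, parent_dir=2, level 3).
Iteration 4: join on id=2 -> share (id 2, parent_dir=1, level 4).
Iteration 5: join on id=1 -> usr (id 1, parent_dir=NULL, level 5).
Iteration 6: parent_dir is NULL; no match; recursion stops.

bob, build, share, srv, usr, var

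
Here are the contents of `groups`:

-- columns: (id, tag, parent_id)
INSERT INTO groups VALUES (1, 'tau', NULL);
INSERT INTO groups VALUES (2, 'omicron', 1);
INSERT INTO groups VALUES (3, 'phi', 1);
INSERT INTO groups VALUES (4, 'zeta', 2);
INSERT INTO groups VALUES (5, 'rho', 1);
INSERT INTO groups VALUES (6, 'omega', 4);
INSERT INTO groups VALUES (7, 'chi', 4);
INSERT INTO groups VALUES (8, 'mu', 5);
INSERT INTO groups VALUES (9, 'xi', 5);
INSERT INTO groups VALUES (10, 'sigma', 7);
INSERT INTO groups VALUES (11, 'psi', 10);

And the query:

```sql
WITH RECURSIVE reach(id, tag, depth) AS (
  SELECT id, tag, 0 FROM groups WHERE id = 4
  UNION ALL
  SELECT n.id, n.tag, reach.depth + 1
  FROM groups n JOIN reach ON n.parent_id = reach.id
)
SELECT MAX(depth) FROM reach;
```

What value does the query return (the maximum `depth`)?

Base: id=4 (zeta) at depth 0.
Iteration 1: rows with parent_id in {4} -> omega (id 6, depth 1), chi (id 7, depth 1).
Iteration 2: rows with parent_id in {6,7} -> sigma (id 10, depth 2).
Iteration 3: rows with parent_id in {10} -> psi (id 11, depth 3).
Iteration 4: no rows with parent_id in {11}; recursion stops.
depth values: 0, 1, 1, 2, 3; the maximum is 3.

3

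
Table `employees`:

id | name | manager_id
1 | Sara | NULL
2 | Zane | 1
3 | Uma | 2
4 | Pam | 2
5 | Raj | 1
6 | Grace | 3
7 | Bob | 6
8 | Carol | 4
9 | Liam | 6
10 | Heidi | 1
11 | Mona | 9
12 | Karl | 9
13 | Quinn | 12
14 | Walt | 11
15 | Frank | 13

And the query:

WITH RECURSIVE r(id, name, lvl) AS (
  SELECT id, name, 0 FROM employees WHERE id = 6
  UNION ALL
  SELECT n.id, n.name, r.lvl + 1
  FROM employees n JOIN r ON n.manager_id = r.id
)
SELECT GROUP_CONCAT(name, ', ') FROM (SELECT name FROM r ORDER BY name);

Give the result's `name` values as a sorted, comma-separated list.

Bob, Frank, Grace, Karl, Liam, Mona, Quinn, Walt

Base: id=6 (Grace) at lvl 0.
Iteration 1: rows with manager_id in {6} -> Bob (id 7, lvl 1), Liam (id 9, lvl 1).
Iteration 2: rows with manager_id in {7,9} -> Mona (id 11, lvl 2), Karl (id 12, lvl 2).
Iteration 3: rows with manager_id in {11,12} -> Quinn (id 13, lvl 3), Walt (id 14, lvl 3).
Iteration 4: rows with manager_id in {13,14} -> Frank (id 15, lvl 4).
Iteration 5: no rows with manager_id in {15}; recursion stops.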